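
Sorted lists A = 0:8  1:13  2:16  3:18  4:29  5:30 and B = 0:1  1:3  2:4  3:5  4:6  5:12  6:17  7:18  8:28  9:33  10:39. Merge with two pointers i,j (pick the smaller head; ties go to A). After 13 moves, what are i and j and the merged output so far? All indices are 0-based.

[i=0,j=0] A[i]=8>B[j]=1 take 1 → j++
[i=0,j=1] A[i]=8>B[j]=3 take 3 → j++
[i=0,j=2] A[i]=8>B[j]=4 take 4 → j++
[i=0,j=3] A[i]=8>B[j]=5 take 5 → j++
[i=0,j=4] A[i]=8>B[j]=6 take 6 → j++
[i=0,j=5] A[i]=8<=B[j]=12 take 8 → i++
[i=1,j=5] A[i]=13>B[j]=12 take 12 → j++
[i=1,j=6] A[i]=13<=B[j]=17 take 13 → i++
[i=2,j=6] A[i]=16<=B[j]=17 take 16 → i++
[i=3,j=6] A[i]=18>B[j]=17 take 17 → j++
[i=3,j=7] A[i]=18<=B[j]=18 take 18 → i++
[i=4,j=7] A[i]=29>B[j]=18 take 18 → j++
[i=4,j=8] A[i]=29>B[j]=28 take 28 → j++

i=4, j=9, merged so far=[1, 3, 4, 5, 6, 8, 12, 13, 16, 17, 18, 18, 28]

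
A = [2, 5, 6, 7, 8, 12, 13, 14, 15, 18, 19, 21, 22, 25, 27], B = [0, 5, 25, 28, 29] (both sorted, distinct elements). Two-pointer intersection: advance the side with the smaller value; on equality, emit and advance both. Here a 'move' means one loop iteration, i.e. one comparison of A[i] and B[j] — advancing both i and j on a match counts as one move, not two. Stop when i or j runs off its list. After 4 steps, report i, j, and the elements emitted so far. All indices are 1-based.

i=4, j=3, emitted=[5]

[i=1,j=1] 2>0 → j++
[i=1,j=2] 2<5 → i++
[i=2,j=2] 5==5 emit → i++,j++
[i=3,j=3] 6<25 → i++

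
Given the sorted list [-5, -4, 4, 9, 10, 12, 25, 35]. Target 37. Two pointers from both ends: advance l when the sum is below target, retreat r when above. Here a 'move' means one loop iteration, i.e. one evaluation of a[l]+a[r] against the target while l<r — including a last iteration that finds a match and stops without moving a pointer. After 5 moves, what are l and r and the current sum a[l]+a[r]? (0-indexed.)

l=4, r=6, sum=35

l=0 r=7: -5+35=30 <37, l++
l=1 r=7: -4+35=31 <37, l++
l=2 r=7: 4+35=39 >37, r--
l=2 r=6: 4+25=29 <37, l++
l=3 r=6: 9+25=34 <37, l++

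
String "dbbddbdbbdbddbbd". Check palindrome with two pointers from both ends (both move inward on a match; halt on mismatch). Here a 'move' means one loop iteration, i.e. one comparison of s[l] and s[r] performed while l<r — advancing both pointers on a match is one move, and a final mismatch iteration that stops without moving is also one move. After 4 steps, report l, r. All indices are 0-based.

l=0 r=15: 'd'=='d', l++,r--
l=1 r=14: 'b'=='b', l++,r--
l=2 r=13: 'b'=='b', l++,r--
l=3 r=12: 'd'=='d', l++,r--

l=4, r=11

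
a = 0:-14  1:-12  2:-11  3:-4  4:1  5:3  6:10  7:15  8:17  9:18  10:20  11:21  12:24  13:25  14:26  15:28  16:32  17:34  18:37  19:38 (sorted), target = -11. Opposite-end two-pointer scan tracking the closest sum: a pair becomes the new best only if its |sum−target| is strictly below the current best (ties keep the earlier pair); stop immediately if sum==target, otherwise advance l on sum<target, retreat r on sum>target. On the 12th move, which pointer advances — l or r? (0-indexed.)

l=0 r=19: -14+38=24 d=35 *, r--
l=0 r=18: -14+37=23 d=34 *, r--
l=0 r=17: -14+34=20 d=31 *, r--
l=0 r=16: -14+32=18 d=29 *, r--
l=0 r=15: -14+28=14 d=25 *, r--
l=0 r=14: -14+26=12 d=23 *, r--
l=0 r=13: -14+25=11 d=22 *, r--
l=0 r=12: -14+24=10 d=21 *, r--
l=0 r=11: -14+21=7 d=18 *, r--
l=0 r=10: -14+20=6 d=17 *, r--
l=0 r=9: -14+18=4 d=15 *, r--
l=0 r=8: -14+17=3 d=14 *, r--

r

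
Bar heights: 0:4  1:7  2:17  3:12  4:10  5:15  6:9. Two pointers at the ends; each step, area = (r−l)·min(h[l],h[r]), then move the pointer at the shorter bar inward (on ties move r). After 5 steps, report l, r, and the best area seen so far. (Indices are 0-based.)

l=2, r=3, best area=45

l=0 r=6: min(4,9)*6=24 best=24 *, l++
l=1 r=6: min(7,9)*5=35 best=35 *, l++
l=2 r=6: min(17,9)*4=36 best=36 *, r--
l=2 r=5: min(17,15)*3=45 best=45 *, r--
l=2 r=4: min(17,10)*2=20 best=45, r--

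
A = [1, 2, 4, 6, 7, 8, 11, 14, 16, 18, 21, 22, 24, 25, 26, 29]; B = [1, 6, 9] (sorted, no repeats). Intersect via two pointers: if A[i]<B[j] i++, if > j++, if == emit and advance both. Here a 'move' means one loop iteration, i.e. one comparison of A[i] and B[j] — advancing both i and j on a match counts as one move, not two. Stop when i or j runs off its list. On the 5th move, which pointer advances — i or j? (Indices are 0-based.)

[i=0,j=0] 1==1 emit → i++,j++
[i=1,j=1] 2<6 → i++
[i=2,j=1] 4<6 → i++
[i=3,j=1] 6==6 emit → i++,j++
[i=4,j=2] 7<9 → i++

i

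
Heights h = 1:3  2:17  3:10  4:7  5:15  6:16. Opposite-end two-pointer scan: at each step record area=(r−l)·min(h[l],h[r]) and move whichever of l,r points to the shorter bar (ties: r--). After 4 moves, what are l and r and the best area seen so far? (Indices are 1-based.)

l=2, r=3, best area=64

l=1 r=6: min(3,16)*5=15 best=15 *, l++
l=2 r=6: min(17,16)*4=64 best=64 *, r--
l=2 r=5: min(17,15)*3=45 best=64, r--
l=2 r=4: min(17,7)*2=14 best=64, r--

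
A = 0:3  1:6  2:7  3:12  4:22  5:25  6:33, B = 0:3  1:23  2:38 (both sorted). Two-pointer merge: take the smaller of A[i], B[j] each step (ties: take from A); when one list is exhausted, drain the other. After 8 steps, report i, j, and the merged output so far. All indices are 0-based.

i=6, j=2, merged so far=[3, 3, 6, 7, 12, 22, 23, 25]

i=0 j=0: A[i]=3<=B[j]=3 take 3, i++
i=1 j=0: A[i]=6>B[j]=3 take 3, j++
i=1 j=1: A[i]=6<=B[j]=23 take 6, i++
i=2 j=1: A[i]=7<=B[j]=23 take 7, i++
i=3 j=1: A[i]=12<=B[j]=23 take 12, i++
i=4 j=1: A[i]=22<=B[j]=23 take 22, i++
i=5 j=1: A[i]=25>B[j]=23 take 23, j++
i=5 j=2: A[i]=25<=B[j]=38 take 25, i++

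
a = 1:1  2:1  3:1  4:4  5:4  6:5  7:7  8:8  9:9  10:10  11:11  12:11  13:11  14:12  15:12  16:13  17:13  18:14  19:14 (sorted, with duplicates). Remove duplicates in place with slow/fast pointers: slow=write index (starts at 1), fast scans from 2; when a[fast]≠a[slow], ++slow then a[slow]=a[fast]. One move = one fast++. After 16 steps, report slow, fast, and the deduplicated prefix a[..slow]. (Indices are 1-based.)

slow=10, fast=18, prefix=[1, 4, 5, 7, 8, 9, 10, 11, 12, 13]

slow=1 fast=2: a[fast]=1=a[slow] dup, fast++
slow=1 fast=3: a[fast]=1=a[slow] dup, fast++
slow=1 fast=4: a[fast]=4≠a[slow]=1 write a[2]=4, slow++,fast++
slow=2 fast=5: a[fast]=4=a[slow] dup, fast++
slow=2 fast=6: a[fast]=5≠a[slow]=4 write a[3]=5, slow++,fast++
slow=3 fast=7: a[fast]=7≠a[slow]=5 write a[4]=7, slow++,fast++
slow=4 fast=8: a[fast]=8≠a[slow]=7 write a[5]=8, slow++,fast++
slow=5 fast=9: a[fast]=9≠a[slow]=8 write a[6]=9, slow++,fast++
slow=6 fast=10: a[fast]=10≠a[slow]=9 write a[7]=10, slow++,fast++
slow=7 fast=11: a[fast]=11≠a[slow]=10 write a[8]=11, slow++,fast++
slow=8 fast=12: a[fast]=11=a[slow] dup, fast++
slow=8 fast=13: a[fast]=11=a[slow] dup, fast++
slow=8 fast=14: a[fast]=12≠a[slow]=11 write a[9]=12, slow++,fast++
slow=9 fast=15: a[fast]=12=a[slow] dup, fast++
slow=9 fast=16: a[fast]=13≠a[slow]=12 write a[10]=13, slow++,fast++
slow=10 fast=17: a[fast]=13=a[slow] dup, fast++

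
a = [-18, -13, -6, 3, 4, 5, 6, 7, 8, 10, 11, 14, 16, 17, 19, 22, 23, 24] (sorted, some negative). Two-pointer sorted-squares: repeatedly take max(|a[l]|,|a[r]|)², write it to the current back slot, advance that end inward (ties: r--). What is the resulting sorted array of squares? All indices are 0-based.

[9, 16, 25, 36, 36, 49, 64, 100, 121, 169, 196, 256, 289, 324, 361, 484, 529, 576]

l=0 r=17: |-18|<=|24| out[17]=576, r--
l=0 r=16: |-18|<=|23| out[16]=529, r--
l=0 r=15: |-18|<=|22| out[15]=484, r--
l=0 r=14: |-18|<=|19| out[14]=361, r--
l=0 r=13: |-18|>|17| out[13]=324, l++
l=1 r=13: |-13|<=|17| out[12]=289, r--
l=1 r=12: |-13|<=|16| out[11]=256, r--
l=1 r=11: |-13|<=|14| out[10]=196, r--
l=1 r=10: |-13|>|11| out[9]=169, l++
l=2 r=10: |-6|<=|11| out[8]=121, r--
l=2 r=9: |-6|<=|10| out[7]=100, r--
l=2 r=8: |-6|<=|8| out[6]=64, r--
l=2 r=7: |-6|<=|7| out[5]=49, r--
l=2 r=6: |-6|<=|6| out[4]=36, r--
l=2 r=5: |-6|>|5| out[3]=36, l++
l=3 r=5: |3|<=|5| out[2]=25, r--
l=3 r=4: |3|<=|4| out[1]=16, r--
l=3 r=3: |3|<=|3| out[0]=9, r--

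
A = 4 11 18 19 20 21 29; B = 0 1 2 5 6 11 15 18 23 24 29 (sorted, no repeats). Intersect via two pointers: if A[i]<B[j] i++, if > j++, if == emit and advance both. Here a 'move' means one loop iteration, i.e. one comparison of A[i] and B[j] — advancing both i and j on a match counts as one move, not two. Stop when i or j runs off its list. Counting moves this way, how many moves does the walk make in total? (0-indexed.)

15 moves

i=0 j=0: 4>0, j++
i=0 j=1: 4>1, j++
i=0 j=2: 4>2, j++
i=0 j=3: 4<5, i++
i=1 j=3: 11>5, j++
i=1 j=4: 11>6, j++
i=1 j=5: 11==11 emit, i++,j++
i=2 j=6: 18>15, j++
i=2 j=7: 18==18 emit, i++,j++
i=3 j=8: 19<23, i++
i=4 j=8: 20<23, i++
i=5 j=8: 21<23, i++
i=6 j=8: 29>23, j++
i=6 j=9: 29>24, j++
i=6 j=10: 29==29 emit, i++,j++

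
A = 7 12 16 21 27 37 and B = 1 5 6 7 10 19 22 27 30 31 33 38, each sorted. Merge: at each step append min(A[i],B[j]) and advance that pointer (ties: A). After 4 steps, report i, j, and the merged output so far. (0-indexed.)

i=1, j=3, merged so far=[1, 5, 6, 7]

[i=0,j=0] A[i]=7>B[j]=1 take 1 → j++
[i=0,j=1] A[i]=7>B[j]=5 take 5 → j++
[i=0,j=2] A[i]=7>B[j]=6 take 6 → j++
[i=0,j=3] A[i]=7<=B[j]=7 take 7 → i++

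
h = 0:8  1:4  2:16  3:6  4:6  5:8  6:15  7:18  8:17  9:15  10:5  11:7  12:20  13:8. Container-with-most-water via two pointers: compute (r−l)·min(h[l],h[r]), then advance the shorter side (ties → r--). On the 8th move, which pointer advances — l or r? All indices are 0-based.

[0,13] min(8,8)*13=104 best=104 * → r--
[0,12] min(8,20)*12=96 best=104 → l++
[1,12] min(4,20)*11=44 best=104 → l++
[2,12] min(16,20)*10=160 best=160 * → l++
[3,12] min(6,20)*9=54 best=160 → l++
[4,12] min(6,20)*8=48 best=160 → l++
[5,12] min(8,20)*7=56 best=160 → l++
[6,12] min(15,20)*6=90 best=160 → l++

l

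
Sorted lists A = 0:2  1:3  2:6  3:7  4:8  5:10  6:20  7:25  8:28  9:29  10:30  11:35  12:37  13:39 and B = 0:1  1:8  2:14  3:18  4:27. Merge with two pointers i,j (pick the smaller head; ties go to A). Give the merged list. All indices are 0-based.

[i=0,j=0] A[i]=2>B[j]=1 take 1 → j++
[i=0,j=1] A[i]=2<=B[j]=8 take 2 → i++
[i=1,j=1] A[i]=3<=B[j]=8 take 3 → i++
[i=2,j=1] A[i]=6<=B[j]=8 take 6 → i++
[i=3,j=1] A[i]=7<=B[j]=8 take 7 → i++
[i=4,j=1] A[i]=8<=B[j]=8 take 8 → i++
[i=5,j=1] A[i]=10>B[j]=8 take 8 → j++
[i=5,j=2] A[i]=10<=B[j]=14 take 10 → i++
[i=6,j=2] A[i]=20>B[j]=14 take 14 → j++
[i=6,j=3] A[i]=20>B[j]=18 take 18 → j++
[i=6,j=4] A[i]=20<=B[j]=27 take 20 → i++
[i=7,j=4] A[i]=25<=B[j]=27 take 25 → i++
[i=8,j=4] A[i]=28>B[j]=27 take 27 → j++
[i=8,j=5] B done, take A[i]=28 → i++
[i=9,j=5] B done, take A[i]=29 → i++
[i=10,j=5] B done, take A[i]=30 → i++
[i=11,j=5] B done, take A[i]=35 → i++
[i=12,j=5] B done, take A[i]=37 → i++
[i=13,j=5] B done, take A[i]=39 → i++

[1, 2, 3, 6, 7, 8, 8, 10, 14, 18, 20, 25, 27, 28, 29, 30, 35, 37, 39]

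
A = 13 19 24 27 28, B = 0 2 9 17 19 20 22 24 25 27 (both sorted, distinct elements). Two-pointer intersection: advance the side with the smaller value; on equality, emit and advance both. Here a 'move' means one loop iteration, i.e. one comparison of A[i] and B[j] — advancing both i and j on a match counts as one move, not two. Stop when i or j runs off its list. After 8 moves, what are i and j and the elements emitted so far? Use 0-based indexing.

i=2, j=7, emitted=[19]

[i=0,j=0] 13>0 → j++
[i=0,j=1] 13>2 → j++
[i=0,j=2] 13>9 → j++
[i=0,j=3] 13<17 → i++
[i=1,j=3] 19>17 → j++
[i=1,j=4] 19==19 emit → i++,j++
[i=2,j=5] 24>20 → j++
[i=2,j=6] 24>22 → j++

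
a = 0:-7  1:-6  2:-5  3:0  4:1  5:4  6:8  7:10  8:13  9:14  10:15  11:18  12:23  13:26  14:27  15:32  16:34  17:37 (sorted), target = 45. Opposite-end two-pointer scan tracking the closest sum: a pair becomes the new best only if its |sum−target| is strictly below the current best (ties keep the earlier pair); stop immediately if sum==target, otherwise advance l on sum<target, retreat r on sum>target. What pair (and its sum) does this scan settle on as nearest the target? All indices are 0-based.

pair (8, 37) with sum 45 (|Δ|=0)

[0,17] -7+37=30 d=15 * → l++
[1,17] -6+37=31 d=14 * → l++
[2,17] -5+37=32 d=13 * → l++
[3,17] 0+37=37 d=8 * → l++
[4,17] 1+37=38 d=7 * → l++
[5,17] 4+37=41 d=4 * → l++
[6,17] 8+37=45 d=0 * → stop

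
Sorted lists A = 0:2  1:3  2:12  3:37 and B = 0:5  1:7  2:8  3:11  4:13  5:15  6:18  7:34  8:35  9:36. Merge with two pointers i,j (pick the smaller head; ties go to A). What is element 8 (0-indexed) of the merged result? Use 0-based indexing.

i=0 j=0: A[i]=2<=B[j]=5 take 2, i++
i=1 j=0: A[i]=3<=B[j]=5 take 3, i++
i=2 j=0: A[i]=12>B[j]=5 take 5, j++
i=2 j=1: A[i]=12>B[j]=7 take 7, j++
i=2 j=2: A[i]=12>B[j]=8 take 8, j++
i=2 j=3: A[i]=12>B[j]=11 take 11, j++
i=2 j=4: A[i]=12<=B[j]=13 take 12, i++
i=3 j=4: A[i]=37>B[j]=13 take 13, j++
i=3 j=5: A[i]=37>B[j]=15 take 15, j++
i=3 j=6: A[i]=37>B[j]=18 take 18, j++
i=3 j=7: A[i]=37>B[j]=34 take 34, j++
i=3 j=8: A[i]=37>B[j]=35 take 35, j++
i=3 j=9: A[i]=37>B[j]=36 take 36, j++
i=3 j=10: B done, take A[i]=37, i++

merged[8] = 15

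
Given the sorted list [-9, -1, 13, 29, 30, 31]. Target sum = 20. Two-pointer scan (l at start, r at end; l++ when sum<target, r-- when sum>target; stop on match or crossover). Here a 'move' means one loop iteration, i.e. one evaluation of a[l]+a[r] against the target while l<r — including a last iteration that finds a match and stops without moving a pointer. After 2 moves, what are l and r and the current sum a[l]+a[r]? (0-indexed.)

[0,5] -9+31=22 >20 → r--
[0,4] -9+30=21 >20 → r--

l=0, r=3, sum=20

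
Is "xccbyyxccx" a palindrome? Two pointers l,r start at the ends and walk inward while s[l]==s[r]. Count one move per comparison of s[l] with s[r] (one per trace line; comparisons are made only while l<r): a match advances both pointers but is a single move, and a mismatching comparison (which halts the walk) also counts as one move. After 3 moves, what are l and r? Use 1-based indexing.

l=4, r=7

l=1 r=10: 'x'=='x', l++,r--
l=2 r=9: 'c'=='c', l++,r--
l=3 r=8: 'c'=='c', l++,r--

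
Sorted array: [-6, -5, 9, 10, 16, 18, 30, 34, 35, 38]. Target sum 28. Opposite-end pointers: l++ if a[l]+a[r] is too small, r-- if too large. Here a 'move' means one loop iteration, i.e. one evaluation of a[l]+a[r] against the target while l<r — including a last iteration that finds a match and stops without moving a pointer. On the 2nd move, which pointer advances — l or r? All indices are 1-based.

r

[1,10] -6+38=32 >28 → r--
[1,9] -6+35=29 >28 → r--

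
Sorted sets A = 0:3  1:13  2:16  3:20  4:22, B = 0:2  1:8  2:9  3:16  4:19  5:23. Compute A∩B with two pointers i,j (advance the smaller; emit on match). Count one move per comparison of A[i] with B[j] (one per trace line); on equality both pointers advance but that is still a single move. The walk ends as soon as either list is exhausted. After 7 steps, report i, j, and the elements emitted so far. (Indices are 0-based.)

i=0 j=0: 3>2, j++
i=0 j=1: 3<8, i++
i=1 j=1: 13>8, j++
i=1 j=2: 13>9, j++
i=1 j=3: 13<16, i++
i=2 j=3: 16==16 emit, i++,j++
i=3 j=4: 20>19, j++

i=3, j=5, emitted=[16]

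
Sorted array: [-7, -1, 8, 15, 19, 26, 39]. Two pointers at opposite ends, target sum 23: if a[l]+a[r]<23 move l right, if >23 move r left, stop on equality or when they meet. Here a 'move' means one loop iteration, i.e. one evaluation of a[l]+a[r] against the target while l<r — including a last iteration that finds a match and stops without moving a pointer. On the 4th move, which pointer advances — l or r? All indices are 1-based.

[1,7] -7+39=32 >23 → r--
[1,6] -7+26=19 <23 → l++
[2,6] -1+26=25 >23 → r--
[2,5] -1+19=18 <23 → l++

l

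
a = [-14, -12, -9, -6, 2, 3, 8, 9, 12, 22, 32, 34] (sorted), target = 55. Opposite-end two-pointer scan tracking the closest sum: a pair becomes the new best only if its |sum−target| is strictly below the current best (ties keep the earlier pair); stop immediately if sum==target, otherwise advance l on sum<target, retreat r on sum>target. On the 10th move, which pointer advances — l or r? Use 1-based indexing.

r

l=1 r=12: -14+34=20 d=35 *, l++
l=2 r=12: -12+34=22 d=33 *, l++
l=3 r=12: -9+34=25 d=30 *, l++
l=4 r=12: -6+34=28 d=27 *, l++
l=5 r=12: 2+34=36 d=19 *, l++
l=6 r=12: 3+34=37 d=18 *, l++
l=7 r=12: 8+34=42 d=13 *, l++
l=8 r=12: 9+34=43 d=12 *, l++
l=9 r=12: 12+34=46 d=9 *, l++
l=10 r=12: 22+34=56 d=1 *, r--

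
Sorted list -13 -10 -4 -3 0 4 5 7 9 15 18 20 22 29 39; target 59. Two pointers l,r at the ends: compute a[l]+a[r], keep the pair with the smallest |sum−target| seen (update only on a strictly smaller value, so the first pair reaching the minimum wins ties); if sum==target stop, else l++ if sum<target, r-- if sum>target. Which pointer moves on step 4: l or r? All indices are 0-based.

l=0 r=14: -13+39=26 d=33 *, l++
l=1 r=14: -10+39=29 d=30 *, l++
l=2 r=14: -4+39=35 d=24 *, l++
l=3 r=14: -3+39=36 d=23 *, l++

l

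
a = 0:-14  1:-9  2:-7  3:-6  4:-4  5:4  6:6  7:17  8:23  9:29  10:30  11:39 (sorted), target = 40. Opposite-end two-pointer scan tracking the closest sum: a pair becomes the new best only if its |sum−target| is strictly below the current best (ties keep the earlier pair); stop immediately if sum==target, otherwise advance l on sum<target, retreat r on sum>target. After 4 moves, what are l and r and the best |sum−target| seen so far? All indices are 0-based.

[0,11] -14+39=25 d=15 * → l++
[1,11] -9+39=30 d=10 * → l++
[2,11] -7+39=32 d=8 * → l++
[3,11] -6+39=33 d=7 * → l++

l=4, r=11, best |Δ|=7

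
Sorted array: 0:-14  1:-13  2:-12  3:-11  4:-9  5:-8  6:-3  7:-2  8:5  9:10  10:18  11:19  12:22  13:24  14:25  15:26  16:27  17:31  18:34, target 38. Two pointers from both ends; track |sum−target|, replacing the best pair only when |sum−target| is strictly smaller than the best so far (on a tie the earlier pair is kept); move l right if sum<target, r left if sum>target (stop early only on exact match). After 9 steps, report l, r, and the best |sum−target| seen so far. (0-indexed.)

[0,18] -14+34=20 d=18 * → l++
[1,18] -13+34=21 d=17 * → l++
[2,18] -12+34=22 d=16 * → l++
[3,18] -11+34=23 d=15 * → l++
[4,18] -9+34=25 d=13 * → l++
[5,18] -8+34=26 d=12 * → l++
[6,18] -3+34=31 d=7 * → l++
[7,18] -2+34=32 d=6 * → l++
[8,18] 5+34=39 d=1 * → r--

l=8, r=17, best |Δ|=1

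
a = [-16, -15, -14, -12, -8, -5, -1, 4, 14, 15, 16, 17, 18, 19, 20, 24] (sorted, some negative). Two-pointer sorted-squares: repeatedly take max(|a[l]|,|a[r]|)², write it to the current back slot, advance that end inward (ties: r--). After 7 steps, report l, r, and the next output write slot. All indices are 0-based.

l=1, r=9, next write slot=8

[0,15] |-16|<=|24| out[15]=576 → r--
[0,14] |-16|<=|20| out[14]=400 → r--
[0,13] |-16|<=|19| out[13]=361 → r--
[0,12] |-16|<=|18| out[12]=324 → r--
[0,11] |-16|<=|17| out[11]=289 → r--
[0,10] |-16|<=|16| out[10]=256 → r--
[0,9] |-16|>|15| out[9]=256 → l++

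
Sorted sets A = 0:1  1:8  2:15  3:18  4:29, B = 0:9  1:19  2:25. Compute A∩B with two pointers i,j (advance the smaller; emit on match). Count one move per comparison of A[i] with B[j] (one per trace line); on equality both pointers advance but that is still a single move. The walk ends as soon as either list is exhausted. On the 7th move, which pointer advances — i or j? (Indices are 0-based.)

j

[i=0,j=0] 1<9 → i++
[i=1,j=0] 8<9 → i++
[i=2,j=0] 15>9 → j++
[i=2,j=1] 15<19 → i++
[i=3,j=1] 18<19 → i++
[i=4,j=1] 29>19 → j++
[i=4,j=2] 29>25 → j++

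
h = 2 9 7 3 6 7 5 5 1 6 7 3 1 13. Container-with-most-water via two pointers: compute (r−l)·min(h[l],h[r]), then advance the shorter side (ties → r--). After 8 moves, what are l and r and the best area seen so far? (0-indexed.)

l=8, r=13, best area=108

l=0 r=13: min(2,13)*13=26 best=26 *, l++
l=1 r=13: min(9,13)*12=108 best=108 *, l++
l=2 r=13: min(7,13)*11=77 best=108, l++
l=3 r=13: min(3,13)*10=30 best=108, l++
l=4 r=13: min(6,13)*9=54 best=108, l++
l=5 r=13: min(7,13)*8=56 best=108, l++
l=6 r=13: min(5,13)*7=35 best=108, l++
l=7 r=13: min(5,13)*6=30 best=108, l++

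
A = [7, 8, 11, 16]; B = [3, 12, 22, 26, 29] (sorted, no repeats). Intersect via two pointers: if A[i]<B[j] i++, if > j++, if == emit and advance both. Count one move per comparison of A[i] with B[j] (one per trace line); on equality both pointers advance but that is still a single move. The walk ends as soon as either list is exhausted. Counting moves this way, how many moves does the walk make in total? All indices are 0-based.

6 moves

[i=0,j=0] 7>3 → j++
[i=0,j=1] 7<12 → i++
[i=1,j=1] 8<12 → i++
[i=2,j=1] 11<12 → i++
[i=3,j=1] 16>12 → j++
[i=3,j=2] 16<22 → i++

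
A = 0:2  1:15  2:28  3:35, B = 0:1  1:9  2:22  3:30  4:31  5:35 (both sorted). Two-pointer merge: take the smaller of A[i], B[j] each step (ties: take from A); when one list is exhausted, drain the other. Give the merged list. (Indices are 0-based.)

[1, 2, 9, 15, 22, 28, 30, 31, 35, 35]

i=0 j=0: A[i]=2>B[j]=1 take 1, j++
i=0 j=1: A[i]=2<=B[j]=9 take 2, i++
i=1 j=1: A[i]=15>B[j]=9 take 9, j++
i=1 j=2: A[i]=15<=B[j]=22 take 15, i++
i=2 j=2: A[i]=28>B[j]=22 take 22, j++
i=2 j=3: A[i]=28<=B[j]=30 take 28, i++
i=3 j=3: A[i]=35>B[j]=30 take 30, j++
i=3 j=4: A[i]=35>B[j]=31 take 31, j++
i=3 j=5: A[i]=35<=B[j]=35 take 35, i++
i=4 j=5: A done, take B[j]=35, j++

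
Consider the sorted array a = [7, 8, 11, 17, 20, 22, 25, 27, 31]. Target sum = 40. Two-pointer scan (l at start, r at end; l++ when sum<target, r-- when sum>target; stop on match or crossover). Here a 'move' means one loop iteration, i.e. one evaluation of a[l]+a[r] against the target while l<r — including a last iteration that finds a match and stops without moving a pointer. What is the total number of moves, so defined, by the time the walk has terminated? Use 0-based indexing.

8 moves

[0,8] 7+31=38 <40 → l++
[1,8] 8+31=39 <40 → l++
[2,8] 11+31=42 >40 → r--
[2,7] 11+27=38 <40 → l++
[3,7] 17+27=44 >40 → r--
[3,6] 17+25=42 >40 → r--
[3,5] 17+22=39 <40 → l++
[4,5] 20+22=42 >40 → r--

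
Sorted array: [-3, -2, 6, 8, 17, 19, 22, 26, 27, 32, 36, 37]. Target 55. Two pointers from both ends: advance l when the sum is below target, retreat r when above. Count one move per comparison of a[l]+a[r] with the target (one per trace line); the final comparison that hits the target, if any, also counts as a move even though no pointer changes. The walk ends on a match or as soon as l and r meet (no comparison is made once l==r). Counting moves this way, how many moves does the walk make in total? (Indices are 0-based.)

l=0 r=11: -3+37=34 <55, l++
l=1 r=11: -2+37=35 <55, l++
l=2 r=11: 6+37=43 <55, l++
l=3 r=11: 8+37=45 <55, l++
l=4 r=11: 17+37=54 <55, l++
l=5 r=11: 19+37=56 >55, r--
l=5 r=10: 19+36=55, found

7 moves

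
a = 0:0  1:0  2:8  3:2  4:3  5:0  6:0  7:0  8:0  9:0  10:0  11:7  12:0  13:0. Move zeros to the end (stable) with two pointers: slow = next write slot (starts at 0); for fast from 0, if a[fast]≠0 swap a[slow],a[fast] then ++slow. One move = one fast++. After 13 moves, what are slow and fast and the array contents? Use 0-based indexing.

slow=0 fast=0: a[fast]=0, fast++
slow=0 fast=1: a[fast]=0, fast++
slow=0 fast=2: a[fast]=8≠0 swap→a[0]=8, slow++,fast++
slow=1 fast=3: a[fast]=2≠0 swap→a[1]=2, slow++,fast++
slow=2 fast=4: a[fast]=3≠0 swap→a[2]=3, slow++,fast++
slow=3 fast=5: a[fast]=0, fast++
slow=3 fast=6: a[fast]=0, fast++
slow=3 fast=7: a[fast]=0, fast++
slow=3 fast=8: a[fast]=0, fast++
slow=3 fast=9: a[fast]=0, fast++
slow=3 fast=10: a[fast]=0, fast++
slow=3 fast=11: a[fast]=7≠0 swap→a[3]=7, slow++,fast++
slow=4 fast=12: a[fast]=0, fast++

slow=4, fast=13, a=[8, 2, 3, 7, 0, 0, 0, 0, 0, 0, 0, 0, 0, 0]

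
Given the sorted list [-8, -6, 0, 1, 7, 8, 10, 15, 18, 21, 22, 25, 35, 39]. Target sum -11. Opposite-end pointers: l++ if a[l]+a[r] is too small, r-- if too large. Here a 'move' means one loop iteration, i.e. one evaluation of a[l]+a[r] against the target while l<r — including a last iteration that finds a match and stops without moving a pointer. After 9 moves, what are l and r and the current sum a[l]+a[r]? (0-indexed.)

l=0, r=4, sum=-1

l=0 r=13: -8+39=31 >-11, r--
l=0 r=12: -8+35=27 >-11, r--
l=0 r=11: -8+25=17 >-11, r--
l=0 r=10: -8+22=14 >-11, r--
l=0 r=9: -8+21=13 >-11, r--
l=0 r=8: -8+18=10 >-11, r--
l=0 r=7: -8+15=7 >-11, r--
l=0 r=6: -8+10=2 >-11, r--
l=0 r=5: -8+8=0 >-11, r--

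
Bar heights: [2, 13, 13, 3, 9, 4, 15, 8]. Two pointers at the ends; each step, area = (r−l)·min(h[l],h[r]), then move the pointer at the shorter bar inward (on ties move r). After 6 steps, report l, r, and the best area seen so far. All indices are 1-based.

l=6, r=7, best area=65

l=1 r=8: min(2,8)*7=14 best=14 *, l++
l=2 r=8: min(13,8)*6=48 best=48 *, r--
l=2 r=7: min(13,15)*5=65 best=65 *, l++
l=3 r=7: min(13,15)*4=52 best=65, l++
l=4 r=7: min(3,15)*3=9 best=65, l++
l=5 r=7: min(9,15)*2=18 best=65, l++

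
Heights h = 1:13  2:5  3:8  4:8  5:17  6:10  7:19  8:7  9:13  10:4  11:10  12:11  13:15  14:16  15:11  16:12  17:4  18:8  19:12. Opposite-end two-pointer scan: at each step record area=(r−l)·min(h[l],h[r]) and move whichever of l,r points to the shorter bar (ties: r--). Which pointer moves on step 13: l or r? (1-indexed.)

l=1 r=19: min(13,12)*18=216 best=216 *, r--
l=1 r=18: min(13,8)*17=136 best=216, r--
l=1 r=17: min(13,4)*16=64 best=216, r--
l=1 r=16: min(13,12)*15=180 best=216, r--
l=1 r=15: min(13,11)*14=154 best=216, r--
l=1 r=14: min(13,16)*13=169 best=216, l++
l=2 r=14: min(5,16)*12=60 best=216, l++
l=3 r=14: min(8,16)*11=88 best=216, l++
l=4 r=14: min(8,16)*10=80 best=216, l++
l=5 r=14: min(17,16)*9=144 best=216, r--
l=5 r=13: min(17,15)*8=120 best=216, r--
l=5 r=12: min(17,11)*7=77 best=216, r--
l=5 r=11: min(17,10)*6=60 best=216, r--

r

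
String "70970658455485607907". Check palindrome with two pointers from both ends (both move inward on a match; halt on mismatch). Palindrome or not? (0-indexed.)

[0,19] '7'=='7' → l++,r--
[1,18] '0'=='0' → l++,r--
[2,17] '9'=='9' → l++,r--
[3,16] '7'=='7' → l++,r--
[4,15] '0'=='0' → l++,r--
[5,14] '6'=='6' → l++,r--
[6,13] '5'=='5' → l++,r--
[7,12] '8'=='8' → l++,r--
[8,11] '4'=='4' → l++,r--
[9,10] '5'=='5' → l++,r--

palindrome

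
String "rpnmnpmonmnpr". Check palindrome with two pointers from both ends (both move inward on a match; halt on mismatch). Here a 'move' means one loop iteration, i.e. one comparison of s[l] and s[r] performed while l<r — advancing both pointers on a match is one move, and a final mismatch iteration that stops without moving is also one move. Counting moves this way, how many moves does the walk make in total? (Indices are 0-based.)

l=0 r=12: 'r'=='r', l++,r--
l=1 r=11: 'p'=='p', l++,r--
l=2 r=10: 'n'=='n', l++,r--
l=3 r=9: 'm'=='m', l++,r--
l=4 r=8: 'n'=='n', l++,r--
l=5 r=7: 'p'!='o', stop

6 moves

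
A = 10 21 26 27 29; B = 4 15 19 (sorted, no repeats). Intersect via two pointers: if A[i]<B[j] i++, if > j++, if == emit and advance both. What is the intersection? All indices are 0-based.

intersection = []

i=0 j=0: 10>4, j++
i=0 j=1: 10<15, i++
i=1 j=1: 21>15, j++
i=1 j=2: 21>19, j++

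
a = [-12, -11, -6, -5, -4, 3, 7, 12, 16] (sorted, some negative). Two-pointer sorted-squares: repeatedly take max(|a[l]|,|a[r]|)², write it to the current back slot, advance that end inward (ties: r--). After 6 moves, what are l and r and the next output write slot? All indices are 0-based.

l=3, r=5, next write slot=2

l=0 r=8: |-12|<=|16| out[8]=256, r--
l=0 r=7: |-12|<=|12| out[7]=144, r--
l=0 r=6: |-12|>|7| out[6]=144, l++
l=1 r=6: |-11|>|7| out[5]=121, l++
l=2 r=6: |-6|<=|7| out[4]=49, r--
l=2 r=5: |-6|>|3| out[3]=36, l++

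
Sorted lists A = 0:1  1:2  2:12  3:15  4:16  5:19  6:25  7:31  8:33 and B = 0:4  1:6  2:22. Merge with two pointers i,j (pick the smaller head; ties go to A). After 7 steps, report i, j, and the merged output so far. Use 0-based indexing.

[i=0,j=0] A[i]=1<=B[j]=4 take 1 → i++
[i=1,j=0] A[i]=2<=B[j]=4 take 2 → i++
[i=2,j=0] A[i]=12>B[j]=4 take 4 → j++
[i=2,j=1] A[i]=12>B[j]=6 take 6 → j++
[i=2,j=2] A[i]=12<=B[j]=22 take 12 → i++
[i=3,j=2] A[i]=15<=B[j]=22 take 15 → i++
[i=4,j=2] A[i]=16<=B[j]=22 take 16 → i++

i=5, j=2, merged so far=[1, 2, 4, 6, 12, 15, 16]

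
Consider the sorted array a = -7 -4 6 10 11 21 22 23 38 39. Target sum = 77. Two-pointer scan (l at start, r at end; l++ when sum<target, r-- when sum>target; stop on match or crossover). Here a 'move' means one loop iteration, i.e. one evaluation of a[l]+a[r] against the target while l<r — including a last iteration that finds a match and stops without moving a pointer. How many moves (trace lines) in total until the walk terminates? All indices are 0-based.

9 moves

[0,9] -7+39=32 <77 → l++
[1,9] -4+39=35 <77 → l++
[2,9] 6+39=45 <77 → l++
[3,9] 10+39=49 <77 → l++
[4,9] 11+39=50 <77 → l++
[5,9] 21+39=60 <77 → l++
[6,9] 22+39=61 <77 → l++
[7,9] 23+39=62 <77 → l++
[8,9] 38+39=77 → found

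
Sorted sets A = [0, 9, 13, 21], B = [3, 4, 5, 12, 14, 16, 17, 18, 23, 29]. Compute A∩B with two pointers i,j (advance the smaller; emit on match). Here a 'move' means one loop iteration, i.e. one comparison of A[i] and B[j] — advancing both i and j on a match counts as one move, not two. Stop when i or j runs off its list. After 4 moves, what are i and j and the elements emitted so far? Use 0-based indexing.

i=0 j=0: 0<3, i++
i=1 j=0: 9>3, j++
i=1 j=1: 9>4, j++
i=1 j=2: 9>5, j++

i=1, j=3, emitted=[]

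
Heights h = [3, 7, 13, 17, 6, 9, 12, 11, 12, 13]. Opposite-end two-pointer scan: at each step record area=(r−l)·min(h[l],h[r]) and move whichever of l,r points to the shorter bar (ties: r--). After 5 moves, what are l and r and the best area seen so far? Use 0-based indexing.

[0,9] min(3,13)*9=27 best=27 * → l++
[1,9] min(7,13)*8=56 best=56 * → l++
[2,9] min(13,13)*7=91 best=91 * → r--
[2,8] min(13,12)*6=72 best=91 → r--
[2,7] min(13,11)*5=55 best=91 → r--

l=2, r=6, best area=91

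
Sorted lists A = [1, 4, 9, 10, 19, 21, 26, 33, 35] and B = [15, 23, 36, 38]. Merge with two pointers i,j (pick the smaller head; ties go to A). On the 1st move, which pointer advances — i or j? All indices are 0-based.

i

[i=0,j=0] A[i]=1<=B[j]=15 take 1 → i++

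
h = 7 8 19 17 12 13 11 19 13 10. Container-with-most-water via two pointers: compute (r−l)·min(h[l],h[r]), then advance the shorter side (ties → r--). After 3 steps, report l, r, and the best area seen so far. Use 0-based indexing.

l=2, r=8, best area=70

[0,9] min(7,10)*9=63 best=63 * → l++
[1,9] min(8,10)*8=64 best=64 * → l++
[2,9] min(19,10)*7=70 best=70 * → r--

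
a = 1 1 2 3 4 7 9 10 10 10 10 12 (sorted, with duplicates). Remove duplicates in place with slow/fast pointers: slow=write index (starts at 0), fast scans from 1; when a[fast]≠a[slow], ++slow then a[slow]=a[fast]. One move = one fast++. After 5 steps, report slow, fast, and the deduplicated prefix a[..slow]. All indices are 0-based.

(s=0,f=1) a[fast]=1=a[slow] dup → fast++
(s=0,f=2) a[fast]=2≠a[slow]=1 write a[1]=2 → slow++,fast++
(s=1,f=3) a[fast]=3≠a[slow]=2 write a[2]=3 → slow++,fast++
(s=2,f=4) a[fast]=4≠a[slow]=3 write a[3]=4 → slow++,fast++
(s=3,f=5) a[fast]=7≠a[slow]=4 write a[4]=7 → slow++,fast++

slow=4, fast=6, prefix=[1, 2, 3, 4, 7]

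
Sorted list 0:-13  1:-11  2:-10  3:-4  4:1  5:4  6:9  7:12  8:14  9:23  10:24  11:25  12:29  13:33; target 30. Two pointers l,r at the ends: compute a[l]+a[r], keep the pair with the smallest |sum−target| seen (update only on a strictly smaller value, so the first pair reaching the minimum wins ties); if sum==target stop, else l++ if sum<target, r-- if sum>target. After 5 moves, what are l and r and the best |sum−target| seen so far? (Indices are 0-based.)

[0,13] -13+33=20 d=10 * → l++
[1,13] -11+33=22 d=8 * → l++
[2,13] -10+33=23 d=7 * → l++
[3,13] -4+33=29 d=1 * → l++
[4,13] 1+33=34 d=4 → r--

l=4, r=12, best |Δ|=1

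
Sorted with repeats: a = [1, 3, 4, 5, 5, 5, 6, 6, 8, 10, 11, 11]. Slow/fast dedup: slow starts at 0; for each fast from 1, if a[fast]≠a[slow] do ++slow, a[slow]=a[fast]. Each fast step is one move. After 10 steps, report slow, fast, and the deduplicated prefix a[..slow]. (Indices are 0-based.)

(s=0,f=1) a[fast]=3≠a[slow]=1 write a[1]=3 → slow++,fast++
(s=1,f=2) a[fast]=4≠a[slow]=3 write a[2]=4 → slow++,fast++
(s=2,f=3) a[fast]=5≠a[slow]=4 write a[3]=5 → slow++,fast++
(s=3,f=4) a[fast]=5=a[slow] dup → fast++
(s=3,f=5) a[fast]=5=a[slow] dup → fast++
(s=3,f=6) a[fast]=6≠a[slow]=5 write a[4]=6 → slow++,fast++
(s=4,f=7) a[fast]=6=a[slow] dup → fast++
(s=4,f=8) a[fast]=8≠a[slow]=6 write a[5]=8 → slow++,fast++
(s=5,f=9) a[fast]=10≠a[slow]=8 write a[6]=10 → slow++,fast++
(s=6,f=10) a[fast]=11≠a[slow]=10 write a[7]=11 → slow++,fast++

slow=7, fast=11, prefix=[1, 3, 4, 5, 6, 8, 10, 11]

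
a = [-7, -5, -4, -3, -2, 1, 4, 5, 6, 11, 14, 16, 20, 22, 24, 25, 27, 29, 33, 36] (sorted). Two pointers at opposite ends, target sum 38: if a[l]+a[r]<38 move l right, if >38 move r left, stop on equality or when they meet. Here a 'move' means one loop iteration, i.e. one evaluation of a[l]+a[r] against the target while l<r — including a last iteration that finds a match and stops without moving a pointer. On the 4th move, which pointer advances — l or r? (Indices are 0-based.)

l=0 r=19: -7+36=29 <38, l++
l=1 r=19: -5+36=31 <38, l++
l=2 r=19: -4+36=32 <38, l++
l=3 r=19: -3+36=33 <38, l++

l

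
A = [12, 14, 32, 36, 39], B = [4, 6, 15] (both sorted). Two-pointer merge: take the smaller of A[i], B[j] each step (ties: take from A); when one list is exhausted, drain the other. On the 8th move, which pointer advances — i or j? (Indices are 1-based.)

i=1 j=1: A[i]=12>B[j]=4 take 4, j++
i=1 j=2: A[i]=12>B[j]=6 take 6, j++
i=1 j=3: A[i]=12<=B[j]=15 take 12, i++
i=2 j=3: A[i]=14<=B[j]=15 take 14, i++
i=3 j=3: A[i]=32>B[j]=15 take 15, j++
i=3 j=4: B done, take A[i]=32, i++
i=4 j=4: B done, take A[i]=36, i++
i=5 j=4: B done, take A[i]=39, i++

i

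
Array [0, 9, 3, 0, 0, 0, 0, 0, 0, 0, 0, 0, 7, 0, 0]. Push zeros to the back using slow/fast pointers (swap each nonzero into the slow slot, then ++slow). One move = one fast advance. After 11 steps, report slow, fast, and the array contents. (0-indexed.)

slow=0 fast=0: a[fast]=0, fast++
slow=0 fast=1: a[fast]=9≠0 swap→a[0]=9, slow++,fast++
slow=1 fast=2: a[fast]=3≠0 swap→a[1]=3, slow++,fast++
slow=2 fast=3: a[fast]=0, fast++
slow=2 fast=4: a[fast]=0, fast++
slow=2 fast=5: a[fast]=0, fast++
slow=2 fast=6: a[fast]=0, fast++
slow=2 fast=7: a[fast]=0, fast++
slow=2 fast=8: a[fast]=0, fast++
slow=2 fast=9: a[fast]=0, fast++
slow=2 fast=10: a[fast]=0, fast++

slow=2, fast=11, a=[9, 3, 0, 0, 0, 0, 0, 0, 0, 0, 0, 0, 7, 0, 0]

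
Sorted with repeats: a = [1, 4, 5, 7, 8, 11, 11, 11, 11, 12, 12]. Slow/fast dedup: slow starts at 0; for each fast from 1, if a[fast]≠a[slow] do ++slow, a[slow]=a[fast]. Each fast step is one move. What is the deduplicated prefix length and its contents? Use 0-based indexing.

length 7; prefix = [1, 4, 5, 7, 8, 11, 12]

(s=0,f=1) a[fast]=4≠a[slow]=1 write a[1]=4 → slow++,fast++
(s=1,f=2) a[fast]=5≠a[slow]=4 write a[2]=5 → slow++,fast++
(s=2,f=3) a[fast]=7≠a[slow]=5 write a[3]=7 → slow++,fast++
(s=3,f=4) a[fast]=8≠a[slow]=7 write a[4]=8 → slow++,fast++
(s=4,f=5) a[fast]=11≠a[slow]=8 write a[5]=11 → slow++,fast++
(s=5,f=6) a[fast]=11=a[slow] dup → fast++
(s=5,f=7) a[fast]=11=a[slow] dup → fast++
(s=5,f=8) a[fast]=11=a[slow] dup → fast++
(s=5,f=9) a[fast]=12≠a[slow]=11 write a[6]=12 → slow++,fast++
(s=6,f=10) a[fast]=12=a[slow] dup → fast++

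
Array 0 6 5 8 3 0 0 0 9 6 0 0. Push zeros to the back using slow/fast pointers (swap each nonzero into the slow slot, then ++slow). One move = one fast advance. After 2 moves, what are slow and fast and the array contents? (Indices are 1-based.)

slow=2, fast=3, a=[6, 0, 5, 8, 3, 0, 0, 0, 9, 6, 0, 0]

slow=1 fast=1: a[fast]=0, fast++
slow=1 fast=2: a[fast]=6≠0 swap→a[1]=6, slow++,fast++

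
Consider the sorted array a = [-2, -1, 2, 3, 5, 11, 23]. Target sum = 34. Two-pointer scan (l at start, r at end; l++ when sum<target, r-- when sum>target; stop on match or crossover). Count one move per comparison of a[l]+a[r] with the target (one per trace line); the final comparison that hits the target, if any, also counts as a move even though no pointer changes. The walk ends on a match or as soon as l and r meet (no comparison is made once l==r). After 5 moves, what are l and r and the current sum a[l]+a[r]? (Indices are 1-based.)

l=6, r=7, sum=34

[1,7] -2+23=21 <34 → l++
[2,7] -1+23=22 <34 → l++
[3,7] 2+23=25 <34 → l++
[4,7] 3+23=26 <34 → l++
[5,7] 5+23=28 <34 → l++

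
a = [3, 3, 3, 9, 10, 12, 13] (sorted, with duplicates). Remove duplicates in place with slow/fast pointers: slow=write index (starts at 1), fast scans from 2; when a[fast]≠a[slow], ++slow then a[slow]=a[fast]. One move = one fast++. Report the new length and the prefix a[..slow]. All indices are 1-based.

(s=1,f=2) a[fast]=3=a[slow] dup → fast++
(s=1,f=3) a[fast]=3=a[slow] dup → fast++
(s=1,f=4) a[fast]=9≠a[slow]=3 write a[2]=9 → slow++,fast++
(s=2,f=5) a[fast]=10≠a[slow]=9 write a[3]=10 → slow++,fast++
(s=3,f=6) a[fast]=12≠a[slow]=10 write a[4]=12 → slow++,fast++
(s=4,f=7) a[fast]=13≠a[slow]=12 write a[5]=13 → slow++,fast++

length 5; prefix = [3, 9, 10, 12, 13]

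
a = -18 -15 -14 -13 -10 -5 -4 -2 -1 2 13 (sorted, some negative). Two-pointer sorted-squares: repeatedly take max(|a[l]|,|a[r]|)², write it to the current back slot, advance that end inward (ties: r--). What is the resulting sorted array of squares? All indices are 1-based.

[1, 4, 4, 16, 25, 100, 169, 169, 196, 225, 324]

l=1 r=11: |-18|>|13| out[11]=324, l++
l=2 r=11: |-15|>|13| out[10]=225, l++
l=3 r=11: |-14|>|13| out[9]=196, l++
l=4 r=11: |-13|<=|13| out[8]=169, r--
l=4 r=10: |-13|>|2| out[7]=169, l++
l=5 r=10: |-10|>|2| out[6]=100, l++
l=6 r=10: |-5|>|2| out[5]=25, l++
l=7 r=10: |-4|>|2| out[4]=16, l++
l=8 r=10: |-2|<=|2| out[3]=4, r--
l=8 r=9: |-2|>|-1| out[2]=4, l++
l=9 r=9: |-1|<=|-1| out[1]=1, r--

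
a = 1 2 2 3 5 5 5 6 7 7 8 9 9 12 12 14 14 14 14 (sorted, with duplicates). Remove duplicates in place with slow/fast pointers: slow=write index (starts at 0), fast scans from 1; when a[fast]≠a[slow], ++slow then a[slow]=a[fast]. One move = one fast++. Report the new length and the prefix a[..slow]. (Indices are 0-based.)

length 10; prefix = [1, 2, 3, 5, 6, 7, 8, 9, 12, 14]

(s=0,f=1) a[fast]=2≠a[slow]=1 write a[1]=2 → slow++,fast++
(s=1,f=2) a[fast]=2=a[slow] dup → fast++
(s=1,f=3) a[fast]=3≠a[slow]=2 write a[2]=3 → slow++,fast++
(s=2,f=4) a[fast]=5≠a[slow]=3 write a[3]=5 → slow++,fast++
(s=3,f=5) a[fast]=5=a[slow] dup → fast++
(s=3,f=6) a[fast]=5=a[slow] dup → fast++
(s=3,f=7) a[fast]=6≠a[slow]=5 write a[4]=6 → slow++,fast++
(s=4,f=8) a[fast]=7≠a[slow]=6 write a[5]=7 → slow++,fast++
(s=5,f=9) a[fast]=7=a[slow] dup → fast++
(s=5,f=10) a[fast]=8≠a[slow]=7 write a[6]=8 → slow++,fast++
(s=6,f=11) a[fast]=9≠a[slow]=8 write a[7]=9 → slow++,fast++
(s=7,f=12) a[fast]=9=a[slow] dup → fast++
(s=7,f=13) a[fast]=12≠a[slow]=9 write a[8]=12 → slow++,fast++
(s=8,f=14) a[fast]=12=a[slow] dup → fast++
(s=8,f=15) a[fast]=14≠a[slow]=12 write a[9]=14 → slow++,fast++
(s=9,f=16) a[fast]=14=a[slow] dup → fast++
(s=9,f=17) a[fast]=14=a[slow] dup → fast++
(s=9,f=18) a[fast]=14=a[slow] dup → fast++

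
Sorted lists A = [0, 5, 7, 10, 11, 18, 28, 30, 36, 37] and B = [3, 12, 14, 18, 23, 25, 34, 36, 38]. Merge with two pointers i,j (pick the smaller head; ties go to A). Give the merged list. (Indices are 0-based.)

[0, 3, 5, 7, 10, 11, 12, 14, 18, 18, 23, 25, 28, 30, 34, 36, 36, 37, 38]

i=0 j=0: A[i]=0<=B[j]=3 take 0, i++
i=1 j=0: A[i]=5>B[j]=3 take 3, j++
i=1 j=1: A[i]=5<=B[j]=12 take 5, i++
i=2 j=1: A[i]=7<=B[j]=12 take 7, i++
i=3 j=1: A[i]=10<=B[j]=12 take 10, i++
i=4 j=1: A[i]=11<=B[j]=12 take 11, i++
i=5 j=1: A[i]=18>B[j]=12 take 12, j++
i=5 j=2: A[i]=18>B[j]=14 take 14, j++
i=5 j=3: A[i]=18<=B[j]=18 take 18, i++
i=6 j=3: A[i]=28>B[j]=18 take 18, j++
i=6 j=4: A[i]=28>B[j]=23 take 23, j++
i=6 j=5: A[i]=28>B[j]=25 take 25, j++
i=6 j=6: A[i]=28<=B[j]=34 take 28, i++
i=7 j=6: A[i]=30<=B[j]=34 take 30, i++
i=8 j=6: A[i]=36>B[j]=34 take 34, j++
i=8 j=7: A[i]=36<=B[j]=36 take 36, i++
i=9 j=7: A[i]=37>B[j]=36 take 36, j++
i=9 j=8: A[i]=37<=B[j]=38 take 37, i++
i=10 j=8: A done, take B[j]=38, j++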